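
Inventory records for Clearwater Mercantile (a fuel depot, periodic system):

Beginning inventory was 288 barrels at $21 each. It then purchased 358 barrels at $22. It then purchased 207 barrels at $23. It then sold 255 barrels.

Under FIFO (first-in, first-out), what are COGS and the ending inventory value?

Sale 1 (255) [FIFO — oldest first]: 255 @ $21 = $5,355
Ending inventory: 33 @ $21 + 358 @ $22 + 207 @ $23 = $13,330

COGS = $5,355; ending inventory = $13,330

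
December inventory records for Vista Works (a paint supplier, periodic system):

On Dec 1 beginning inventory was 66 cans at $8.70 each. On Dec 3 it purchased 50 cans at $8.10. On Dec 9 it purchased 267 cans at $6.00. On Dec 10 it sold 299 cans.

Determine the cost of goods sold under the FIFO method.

COGS = $2,077.20

Dec 10, 299 sold [FIFO — oldest first]: 66 @ $8.70 + 50 @ $8.10 + 183 @ $6.00 = $2,077.20
Ending inventory: 84 @ $6.00 = $504.00
Check: goods available $2,581.20 = COGS $2,077.20 + ending $504.00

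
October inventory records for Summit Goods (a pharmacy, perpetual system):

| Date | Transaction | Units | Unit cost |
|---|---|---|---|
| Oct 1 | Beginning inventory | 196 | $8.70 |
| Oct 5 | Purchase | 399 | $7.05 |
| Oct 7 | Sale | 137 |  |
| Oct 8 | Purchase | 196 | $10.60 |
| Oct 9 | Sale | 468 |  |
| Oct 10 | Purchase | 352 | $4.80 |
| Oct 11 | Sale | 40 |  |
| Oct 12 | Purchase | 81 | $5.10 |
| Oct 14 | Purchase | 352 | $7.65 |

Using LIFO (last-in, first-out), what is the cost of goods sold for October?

COGS = $5,169.55

Oct 7, 137 sold [LIFO — newest first]: 137 @ $7.05 = $965.85
Oct 9, 468 sold [LIFO — newest first]: 196 @ $10.60 + 262 @ $7.05 + 10 @ $8.70 = $4,011.70
Oct 11, 40 sold [LIFO — newest first]: 40 @ $4.80 = $192.00
Total COGS = $965.85 + $4,011.70 + $192.00 = $5,169.55
Ending inventory: 186 @ $8.70 + 312 @ $4.80 + 81 @ $5.10 + 352 @ $7.65 = $6,221.70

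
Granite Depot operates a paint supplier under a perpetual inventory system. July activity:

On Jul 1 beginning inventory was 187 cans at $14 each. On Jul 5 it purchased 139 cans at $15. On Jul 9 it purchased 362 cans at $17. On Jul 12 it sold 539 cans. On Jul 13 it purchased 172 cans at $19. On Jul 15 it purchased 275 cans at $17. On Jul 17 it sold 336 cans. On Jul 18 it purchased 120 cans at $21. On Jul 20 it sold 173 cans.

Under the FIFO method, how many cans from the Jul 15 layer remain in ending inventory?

Jul 12, 539 sold [FIFO — oldest first]: 187 @ $14 + 139 @ $15 + 213 @ $17 = $8,324
Jul 17, 336 sold [FIFO — oldest first]: 149 @ $17 + 172 @ $19 + 15 @ $17 = $6,056
Jul 20, 173 sold [FIFO — oldest first]: 173 @ $17 = $2,941
Total COGS = $8,324 + $6,056 + $2,941 = $17,321
Ending inventory: 87 @ $17 + 120 @ $21 = $3,999

87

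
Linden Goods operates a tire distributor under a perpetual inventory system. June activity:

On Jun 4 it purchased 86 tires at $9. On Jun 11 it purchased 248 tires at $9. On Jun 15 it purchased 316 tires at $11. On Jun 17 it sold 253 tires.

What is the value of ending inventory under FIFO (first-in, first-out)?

Jun 17, 253 sold [FIFO — oldest first]: 86 @ $9 + 167 @ $9 = $2,277
Ending inventory: 81 @ $9 + 316 @ $11 = $4,205
Check: goods available $6,482 = COGS $2,277 + ending $4,205

Ending inventory = $4,205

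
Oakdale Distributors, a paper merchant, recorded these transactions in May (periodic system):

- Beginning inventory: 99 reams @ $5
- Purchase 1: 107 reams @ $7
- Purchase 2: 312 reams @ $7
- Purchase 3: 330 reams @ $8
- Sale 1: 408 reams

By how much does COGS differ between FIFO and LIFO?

FIFO COGS: 99 @ $5 + 107 @ $7 + 202 @ $7 = $2,658
LIFO COGS: 330 @ $8 + 78 @ $7 = $3,186
Difference = |$2,658 − $3,186| = $528

$528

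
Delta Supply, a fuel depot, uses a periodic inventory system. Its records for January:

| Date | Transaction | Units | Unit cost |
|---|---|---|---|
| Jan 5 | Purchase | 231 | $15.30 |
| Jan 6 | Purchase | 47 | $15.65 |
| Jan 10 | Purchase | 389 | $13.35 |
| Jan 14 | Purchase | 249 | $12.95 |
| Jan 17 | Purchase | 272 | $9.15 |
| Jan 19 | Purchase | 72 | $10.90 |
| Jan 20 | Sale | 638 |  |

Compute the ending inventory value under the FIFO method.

Jan 20, 638 sold [FIFO — oldest first]: 231 @ $15.30 + 47 @ $15.65 + 360 @ $13.35 = $9,075.85
Ending inventory: 29 @ $13.35 + 249 @ $12.95 + 272 @ $9.15 + 72 @ $10.90 = $6,885.30

Ending inventory = $6,885.30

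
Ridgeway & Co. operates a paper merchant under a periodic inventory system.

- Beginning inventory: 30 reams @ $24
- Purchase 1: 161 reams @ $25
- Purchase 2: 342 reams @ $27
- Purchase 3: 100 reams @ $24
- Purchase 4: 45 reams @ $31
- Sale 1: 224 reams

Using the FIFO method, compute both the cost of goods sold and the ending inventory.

Sale 1 (224) [FIFO — oldest first]: 30 @ $24 + 161 @ $25 + 33 @ $27 = $5,636
Ending inventory: 309 @ $27 + 100 @ $24 + 45 @ $31 = $12,138

COGS = $5,636; ending inventory = $12,138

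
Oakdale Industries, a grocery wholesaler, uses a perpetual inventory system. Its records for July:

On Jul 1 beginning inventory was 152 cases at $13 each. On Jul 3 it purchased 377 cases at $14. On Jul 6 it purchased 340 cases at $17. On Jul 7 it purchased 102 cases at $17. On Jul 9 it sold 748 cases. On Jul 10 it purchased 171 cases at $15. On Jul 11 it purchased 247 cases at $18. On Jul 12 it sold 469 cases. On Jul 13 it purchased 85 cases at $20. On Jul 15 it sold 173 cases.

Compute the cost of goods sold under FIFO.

COGS = $21,799

Jul 9, 748 sold [FIFO — oldest first]: 152 @ $13 + 377 @ $14 + 219 @ $17 = $10,977
Jul 12, 469 sold [FIFO — oldest first]: 121 @ $17 + 102 @ $17 + 171 @ $15 + 75 @ $18 = $7,706
Jul 15, 173 sold [FIFO — oldest first]: 172 @ $18 + 1 @ $20 = $3,116
Total COGS = $10,977 + $7,706 + $3,116 = $21,799
Ending inventory: 84 @ $20 = $1,680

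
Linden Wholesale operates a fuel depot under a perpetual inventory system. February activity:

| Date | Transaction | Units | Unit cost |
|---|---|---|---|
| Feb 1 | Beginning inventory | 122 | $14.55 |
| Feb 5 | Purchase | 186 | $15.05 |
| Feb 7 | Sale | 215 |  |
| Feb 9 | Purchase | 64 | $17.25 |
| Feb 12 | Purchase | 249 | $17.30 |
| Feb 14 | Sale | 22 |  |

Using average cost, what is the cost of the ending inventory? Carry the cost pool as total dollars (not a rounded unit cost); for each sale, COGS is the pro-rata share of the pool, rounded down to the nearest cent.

After Feb 1: 122 on hand, pool $1,775.10 (≈ $14.5500 each)
After Feb 5: 308 on hand, pool $4,574.40 (≈ $14.8519 each)
Feb 7, sell 215: 215/308 × $4,574.40 → $3,193.16
After Feb 9: 157 on hand, pool $2,485.24 (≈ $15.8296 each)
After Feb 12: 406 on hand, pool $6,792.94 (≈ $16.7314 each)
Feb 14, sell 22: 22/406 × $6,792.94 → $368.09
Total COGS = $3,193.16 + $368.09 = $3,561.25
Ending inventory (cost pool remaining) = $6,424.85

Ending inventory = $6,424.85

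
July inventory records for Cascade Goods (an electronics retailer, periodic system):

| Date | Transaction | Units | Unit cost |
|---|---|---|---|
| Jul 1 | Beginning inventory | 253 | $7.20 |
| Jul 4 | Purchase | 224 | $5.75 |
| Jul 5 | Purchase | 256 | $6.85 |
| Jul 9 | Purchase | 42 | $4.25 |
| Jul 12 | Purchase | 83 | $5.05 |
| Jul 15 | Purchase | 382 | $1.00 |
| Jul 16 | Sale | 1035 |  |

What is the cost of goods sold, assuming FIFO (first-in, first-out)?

Jul 16, 1035 sold [FIFO — oldest first]: 253 @ $7.20 + 224 @ $5.75 + 256 @ $6.85 + 42 @ $4.25 + 83 @ $5.05 + 177 @ $1.00 = $5,637.85
Ending inventory: 205 @ $1.00 = $205.00
Check: goods available $5,842.85 = COGS $5,637.85 + ending $205.00

COGS = $5,637.85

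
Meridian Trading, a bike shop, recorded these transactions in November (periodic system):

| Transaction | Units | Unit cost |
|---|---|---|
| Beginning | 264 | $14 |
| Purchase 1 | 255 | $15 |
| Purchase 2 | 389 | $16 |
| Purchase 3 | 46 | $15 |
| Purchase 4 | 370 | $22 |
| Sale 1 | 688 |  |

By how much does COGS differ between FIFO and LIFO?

$2,957

FIFO COGS: 264 @ $14 + 255 @ $15 + 169 @ $16 = $10,225
LIFO COGS: 370 @ $22 + 46 @ $15 + 272 @ $16 = $13,182
Difference = |$10,225 − $13,182| = $2,957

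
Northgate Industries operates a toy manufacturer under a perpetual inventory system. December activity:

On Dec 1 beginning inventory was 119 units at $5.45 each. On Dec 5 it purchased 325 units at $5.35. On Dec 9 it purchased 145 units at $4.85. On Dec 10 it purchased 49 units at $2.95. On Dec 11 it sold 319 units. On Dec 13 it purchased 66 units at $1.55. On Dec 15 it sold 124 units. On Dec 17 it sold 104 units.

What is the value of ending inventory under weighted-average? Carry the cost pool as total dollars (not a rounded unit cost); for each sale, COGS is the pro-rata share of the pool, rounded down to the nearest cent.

After Dec 1: 119 on hand, pool $648.55 (≈ $5.4500 each)
After Dec 5: 444 on hand, pool $2,387.30 (≈ $5.3768 each)
After Dec 9: 589 on hand, pool $3,090.55 (≈ $5.2471 each)
After Dec 10: 638 on hand, pool $3,235.10 (≈ $5.0707 each)
Dec 11, sell 319: 319/638 × $3,235.10 → $1,617.55
After Dec 13: 385 on hand, pool $1,719.85 (≈ $4.4671 each)
Dec 15, sell 124: 124/385 × $1,719.85 → $553.92
Dec 17, sell 104: 104/261 × $1,165.93 → $464.58
Total COGS = $1,617.55 + $553.92 + $464.58 = $2,636.05
Ending inventory (cost pool remaining) = $701.35
Check: goods available $3,337.40 = COGS $2,636.05 + ending $701.35

Ending inventory = $701.35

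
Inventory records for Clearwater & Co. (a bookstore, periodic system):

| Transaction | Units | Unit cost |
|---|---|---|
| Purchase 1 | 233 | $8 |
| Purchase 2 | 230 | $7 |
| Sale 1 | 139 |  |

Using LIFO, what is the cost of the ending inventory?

Sale 1 (139) [LIFO — newest first]: 139 @ $7 = $973
Ending inventory: 233 @ $8 + 91 @ $7 = $2,501
Check: goods available $3,474 = COGS $973 + ending $2,501

Ending inventory = $2,501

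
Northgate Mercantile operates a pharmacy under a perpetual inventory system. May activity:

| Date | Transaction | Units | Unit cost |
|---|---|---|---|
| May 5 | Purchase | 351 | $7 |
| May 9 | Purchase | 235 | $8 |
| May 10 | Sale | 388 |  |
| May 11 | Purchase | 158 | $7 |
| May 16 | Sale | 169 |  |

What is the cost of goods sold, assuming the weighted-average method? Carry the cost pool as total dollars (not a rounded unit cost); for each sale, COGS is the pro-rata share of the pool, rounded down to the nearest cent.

After May 5: 351 on hand, pool $2,457.00 (≈ $7.0000 each)
After May 9: 586 on hand, pool $4,337.00 (≈ $7.4010 each)
May 10, sell 388: 388/586 × $4,337.00 → $2,871.59
After May 11: 356 on hand, pool $2,571.41 (≈ $7.2231 each)
May 16, sell 169: 169/356 × $2,571.41 → $1,220.69
Total COGS = $2,871.59 + $1,220.69 = $4,092.28
Ending inventory (cost pool remaining) = $1,350.72
Check: goods available $5,443.00 = COGS $4,092.28 + ending $1,350.72

COGS = $4,092.28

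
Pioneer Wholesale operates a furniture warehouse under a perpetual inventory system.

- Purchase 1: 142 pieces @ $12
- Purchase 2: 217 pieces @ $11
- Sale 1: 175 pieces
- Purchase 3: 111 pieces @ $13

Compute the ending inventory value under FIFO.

Ending inventory = $3,467

Sale 1 (175) [FIFO — oldest first]: 142 @ $12 + 33 @ $11 = $2,067
Ending inventory: 184 @ $11 + 111 @ $13 = $3,467
Check: goods available $5,534 = COGS $2,067 + ending $3,467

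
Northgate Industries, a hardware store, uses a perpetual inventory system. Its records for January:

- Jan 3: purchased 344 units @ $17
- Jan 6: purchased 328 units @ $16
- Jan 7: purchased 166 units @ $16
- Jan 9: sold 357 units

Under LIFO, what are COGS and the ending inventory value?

Jan 9, 357 sold [LIFO — newest first]: 166 @ $16 + 191 @ $16 = $5,712
Ending inventory: 344 @ $17 + 137 @ $16 = $8,040
Check: goods available $13,752 = COGS $5,712 + ending $8,040

COGS = $5,712; ending inventory = $8,040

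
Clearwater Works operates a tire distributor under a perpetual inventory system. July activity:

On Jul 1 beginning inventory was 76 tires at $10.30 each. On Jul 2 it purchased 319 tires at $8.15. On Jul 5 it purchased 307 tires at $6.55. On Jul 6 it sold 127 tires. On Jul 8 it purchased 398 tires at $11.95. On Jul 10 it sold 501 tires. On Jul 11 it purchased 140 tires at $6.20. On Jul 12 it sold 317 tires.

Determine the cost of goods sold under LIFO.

COGS = $8,449.95

Jul 6, 127 sold [LIFO — newest first]: 127 @ $6.55 = $831.85
Jul 10, 501 sold [LIFO — newest first]: 398 @ $11.95 + 103 @ $6.55 = $5,430.75
Jul 12, 317 sold [LIFO — newest first]: 140 @ $6.20 + 77 @ $6.55 + 100 @ $8.15 = $2,187.35
Total COGS = $831.85 + $5,430.75 + $2,187.35 = $8,449.95
Ending inventory: 76 @ $10.30 + 219 @ $8.15 = $2,567.65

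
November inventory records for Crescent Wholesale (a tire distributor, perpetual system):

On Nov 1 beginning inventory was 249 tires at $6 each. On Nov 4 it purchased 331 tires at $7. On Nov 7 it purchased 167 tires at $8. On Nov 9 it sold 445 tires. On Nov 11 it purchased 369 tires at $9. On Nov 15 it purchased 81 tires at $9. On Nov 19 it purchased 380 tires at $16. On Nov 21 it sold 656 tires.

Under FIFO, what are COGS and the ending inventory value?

COGS = $8,333; ending inventory = $6,944

Nov 9, 445 sold [FIFO — oldest first]: 249 @ $6 + 196 @ $7 = $2,866
Nov 21, 656 sold [FIFO — oldest first]: 135 @ $7 + 167 @ $8 + 354 @ $9 = $5,467
Total COGS = $2,866 + $5,467 = $8,333
Ending inventory: 15 @ $9 + 81 @ $9 + 380 @ $16 = $6,944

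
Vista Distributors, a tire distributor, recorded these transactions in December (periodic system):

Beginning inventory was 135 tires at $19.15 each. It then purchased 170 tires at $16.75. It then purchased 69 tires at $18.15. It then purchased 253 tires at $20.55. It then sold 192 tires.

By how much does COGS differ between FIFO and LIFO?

FIFO COGS: 135 @ $19.15 + 57 @ $16.75 = $3,540.00
LIFO COGS: 192 @ $20.55 = $3,945.60
Difference = |$3,540.00 − $3,945.60| = $405.60

$405.60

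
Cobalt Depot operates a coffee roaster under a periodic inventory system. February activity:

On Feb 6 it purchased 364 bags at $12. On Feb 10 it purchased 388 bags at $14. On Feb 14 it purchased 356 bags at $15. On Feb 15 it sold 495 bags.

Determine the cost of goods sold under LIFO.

Feb 15, 495 sold [LIFO — newest first]: 356 @ $15 + 139 @ $14 = $7,286
Ending inventory: 364 @ $12 + 249 @ $14 = $7,854

COGS = $7,286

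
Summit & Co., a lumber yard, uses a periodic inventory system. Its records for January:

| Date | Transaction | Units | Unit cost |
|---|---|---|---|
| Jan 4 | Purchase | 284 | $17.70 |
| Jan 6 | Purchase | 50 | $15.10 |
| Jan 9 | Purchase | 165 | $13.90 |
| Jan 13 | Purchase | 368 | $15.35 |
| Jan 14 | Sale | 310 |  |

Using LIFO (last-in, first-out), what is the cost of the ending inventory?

Jan 14, 310 sold [LIFO — newest first]: 310 @ $15.35 = $4,758.50
Ending inventory: 284 @ $17.70 + 50 @ $15.10 + 165 @ $13.90 + 58 @ $15.35 = $8,965.60

Ending inventory = $8,965.60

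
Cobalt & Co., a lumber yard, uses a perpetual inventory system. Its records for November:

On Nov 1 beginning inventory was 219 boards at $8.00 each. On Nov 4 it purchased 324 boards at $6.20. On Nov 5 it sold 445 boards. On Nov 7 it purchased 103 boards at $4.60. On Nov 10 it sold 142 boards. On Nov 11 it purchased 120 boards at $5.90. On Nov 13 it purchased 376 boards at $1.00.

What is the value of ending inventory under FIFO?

Ending inventory = $1,355.40

Nov 5, 445 sold [FIFO — oldest first]: 219 @ $8.00 + 226 @ $6.20 = $3,153.20
Nov 10, 142 sold [FIFO — oldest first]: 98 @ $6.20 + 44 @ $4.60 = $810.00
Total COGS = $3,153.20 + $810.00 = $3,963.20
Ending inventory: 59 @ $4.60 + 120 @ $5.90 + 376 @ $1.00 = $1,355.40
Check: goods available $5,318.60 = COGS $3,963.20 + ending $1,355.40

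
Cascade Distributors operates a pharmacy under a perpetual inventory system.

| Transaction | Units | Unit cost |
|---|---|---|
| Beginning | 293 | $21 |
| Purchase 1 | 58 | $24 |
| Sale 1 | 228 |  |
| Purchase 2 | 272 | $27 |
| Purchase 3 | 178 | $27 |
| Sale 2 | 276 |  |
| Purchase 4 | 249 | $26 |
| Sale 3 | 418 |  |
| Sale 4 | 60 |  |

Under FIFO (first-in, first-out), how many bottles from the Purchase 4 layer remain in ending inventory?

68

Sale 1 (228) [FIFO — oldest first]: 228 @ $21 = $4,788
Sale 2 (276) [FIFO — oldest first]: 65 @ $21 + 58 @ $24 + 153 @ $27 = $6,888
Sale 3 (418) [FIFO — oldest first]: 119 @ $27 + 178 @ $27 + 121 @ $26 = $11,165
Sale 4 (60) [FIFO — oldest first]: 60 @ $26 = $1,560
Total COGS = $4,788 + $6,888 + $11,165 + $1,560 = $24,401
Ending inventory: 68 @ $26 = $1,768
Check: goods available $26,169 = COGS $24,401 + ending $1,768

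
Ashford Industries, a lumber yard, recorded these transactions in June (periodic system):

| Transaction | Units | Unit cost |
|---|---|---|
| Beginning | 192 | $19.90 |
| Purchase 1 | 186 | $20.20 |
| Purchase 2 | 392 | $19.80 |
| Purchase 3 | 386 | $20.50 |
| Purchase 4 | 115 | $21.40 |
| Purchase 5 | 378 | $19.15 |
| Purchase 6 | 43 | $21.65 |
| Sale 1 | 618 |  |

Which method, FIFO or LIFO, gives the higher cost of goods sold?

FIFO COGS: 192 @ $19.90 + 186 @ $20.20 + 240 @ $19.80 = $12,330.00
LIFO COGS: 43 @ $21.65 + 378 @ $19.15 + 115 @ $21.40 + 82 @ $20.50 = $12,311.65

FIFO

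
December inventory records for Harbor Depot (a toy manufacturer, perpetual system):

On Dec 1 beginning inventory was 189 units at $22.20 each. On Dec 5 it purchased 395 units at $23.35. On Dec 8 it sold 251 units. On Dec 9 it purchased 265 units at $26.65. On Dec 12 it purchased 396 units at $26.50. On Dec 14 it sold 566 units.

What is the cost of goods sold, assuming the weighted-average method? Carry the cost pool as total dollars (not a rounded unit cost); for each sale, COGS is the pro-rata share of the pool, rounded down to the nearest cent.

After Dec 1: 189 on hand, pool $4,195.80 (≈ $22.2000 each)
After Dec 5: 584 on hand, pool $13,419.05 (≈ $22.9778 each)
Dec 8, sell 251: 251/584 × $13,419.05 → $5,767.43
After Dec 9: 598 on hand, pool $14,713.87 (≈ $24.6051 each)
After Dec 12: 994 on hand, pool $25,207.87 (≈ $25.3600 each)
Dec 14, sell 566: 566/994 × $25,207.87 → $14,353.77
Total COGS = $5,767.43 + $14,353.77 = $20,121.20
Ending inventory (cost pool remaining) = $10,854.10
Check: goods available $30,975.30 = COGS $20,121.20 + ending $10,854.10

COGS = $20,121.20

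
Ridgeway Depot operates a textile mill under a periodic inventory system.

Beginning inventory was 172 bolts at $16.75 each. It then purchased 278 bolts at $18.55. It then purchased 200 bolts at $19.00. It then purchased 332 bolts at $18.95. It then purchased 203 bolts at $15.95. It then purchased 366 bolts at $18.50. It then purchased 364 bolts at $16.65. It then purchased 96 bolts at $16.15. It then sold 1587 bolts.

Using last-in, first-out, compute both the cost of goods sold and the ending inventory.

COGS = $28,193.55; ending inventory = $7,555.60

Sale 1 (1587) [LIFO — newest first]: 96 @ $16.15 + 364 @ $16.65 + 366 @ $18.50 + 203 @ $15.95 + 332 @ $18.95 + 200 @ $19.00 + 26 @ $18.55 = $28,193.55
Ending inventory: 172 @ $16.75 + 252 @ $18.55 = $7,555.60
Check: goods available $35,749.15 = COGS $28,193.55 + ending $7,555.60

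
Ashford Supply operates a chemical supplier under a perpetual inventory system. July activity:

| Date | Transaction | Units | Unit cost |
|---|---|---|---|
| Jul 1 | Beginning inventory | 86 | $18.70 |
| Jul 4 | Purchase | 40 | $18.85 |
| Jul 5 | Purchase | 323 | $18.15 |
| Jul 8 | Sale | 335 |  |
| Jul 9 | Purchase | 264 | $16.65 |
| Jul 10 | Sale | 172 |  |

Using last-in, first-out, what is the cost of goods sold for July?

COGS = $8,952.45

Jul 8, 335 sold [LIFO — newest first]: 323 @ $18.15 + 12 @ $18.85 = $6,088.65
Jul 10, 172 sold [LIFO — newest first]: 172 @ $16.65 = $2,863.80
Total COGS = $6,088.65 + $2,863.80 = $8,952.45
Ending inventory: 86 @ $18.70 + 28 @ $18.85 + 92 @ $16.65 = $3,667.80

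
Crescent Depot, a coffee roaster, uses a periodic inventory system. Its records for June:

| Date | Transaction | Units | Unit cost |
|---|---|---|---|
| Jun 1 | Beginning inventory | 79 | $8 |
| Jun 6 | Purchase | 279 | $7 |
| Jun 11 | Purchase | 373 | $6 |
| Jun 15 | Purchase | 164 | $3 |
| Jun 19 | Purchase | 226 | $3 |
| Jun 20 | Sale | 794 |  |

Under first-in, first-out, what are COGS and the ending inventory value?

Jun 20, 794 sold [FIFO — oldest first]: 79 @ $8 + 279 @ $7 + 373 @ $6 + 63 @ $3 = $5,012
Ending inventory: 101 @ $3 + 226 @ $3 = $981

COGS = $5,012; ending inventory = $981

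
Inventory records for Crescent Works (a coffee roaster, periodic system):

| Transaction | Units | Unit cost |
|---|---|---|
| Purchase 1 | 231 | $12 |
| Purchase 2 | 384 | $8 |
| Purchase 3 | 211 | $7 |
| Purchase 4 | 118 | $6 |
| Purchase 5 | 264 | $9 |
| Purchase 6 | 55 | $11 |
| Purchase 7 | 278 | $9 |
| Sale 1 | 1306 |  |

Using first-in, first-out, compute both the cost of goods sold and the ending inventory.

COGS = $11,397; ending inventory = $2,115

Sale 1 (1306) [FIFO — oldest first]: 231 @ $12 + 384 @ $8 + 211 @ $7 + 118 @ $6 + 264 @ $9 + 55 @ $11 + 43 @ $9 = $11,397
Ending inventory: 235 @ $9 = $2,115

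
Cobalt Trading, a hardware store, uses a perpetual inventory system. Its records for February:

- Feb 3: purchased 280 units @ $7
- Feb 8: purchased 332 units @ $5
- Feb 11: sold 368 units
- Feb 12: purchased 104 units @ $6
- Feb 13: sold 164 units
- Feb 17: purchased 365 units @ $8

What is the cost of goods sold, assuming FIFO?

COGS = $3,220

Feb 11, 368 sold [FIFO — oldest first]: 280 @ $7 + 88 @ $5 = $2,400
Feb 13, 164 sold [FIFO — oldest first]: 164 @ $5 = $820
Total COGS = $2,400 + $820 = $3,220
Ending inventory: 80 @ $5 + 104 @ $6 + 365 @ $8 = $3,944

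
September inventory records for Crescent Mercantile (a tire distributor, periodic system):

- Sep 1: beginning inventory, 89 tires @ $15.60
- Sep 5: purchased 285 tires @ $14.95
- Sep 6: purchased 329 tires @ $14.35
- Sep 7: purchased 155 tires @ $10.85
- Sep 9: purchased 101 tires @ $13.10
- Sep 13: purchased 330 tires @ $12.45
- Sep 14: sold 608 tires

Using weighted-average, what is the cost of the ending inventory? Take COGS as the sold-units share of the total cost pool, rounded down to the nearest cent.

Ending inventory = $9,236.91

Sep 14, sell 608: 608/1289 × $17,483.65 → $8,246.74
Ending inventory (cost pool remaining) = $9,236.91
Check: goods available $17,483.65 = COGS $8,246.74 + ending $9,236.91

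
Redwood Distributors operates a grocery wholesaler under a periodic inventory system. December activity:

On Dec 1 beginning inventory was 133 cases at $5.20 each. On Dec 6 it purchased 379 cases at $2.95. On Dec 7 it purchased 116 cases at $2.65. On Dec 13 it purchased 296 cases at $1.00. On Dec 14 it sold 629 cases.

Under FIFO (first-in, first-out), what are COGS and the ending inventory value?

COGS = $2,118.05; ending inventory = $295.00

Dec 14, 629 sold [FIFO — oldest first]: 133 @ $5.20 + 379 @ $2.95 + 116 @ $2.65 + 1 @ $1.00 = $2,118.05
Ending inventory: 295 @ $1.00 = $295.00
Check: goods available $2,413.05 = COGS $2,118.05 + ending $295.00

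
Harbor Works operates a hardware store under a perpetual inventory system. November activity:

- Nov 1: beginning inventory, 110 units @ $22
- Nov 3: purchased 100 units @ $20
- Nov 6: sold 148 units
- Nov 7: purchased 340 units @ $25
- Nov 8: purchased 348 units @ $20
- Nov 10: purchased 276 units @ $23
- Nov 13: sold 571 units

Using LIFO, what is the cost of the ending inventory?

Ending inventory = $10,924

Nov 6, 148 sold [LIFO — newest first]: 100 @ $20 + 48 @ $22 = $3,056
Nov 13, 571 sold [LIFO — newest first]: 276 @ $23 + 295 @ $20 = $12,248
Total COGS = $3,056 + $12,248 = $15,304
Ending inventory: 62 @ $22 + 340 @ $25 + 53 @ $20 = $10,924
Check: goods available $26,228 = COGS $15,304 + ending $10,924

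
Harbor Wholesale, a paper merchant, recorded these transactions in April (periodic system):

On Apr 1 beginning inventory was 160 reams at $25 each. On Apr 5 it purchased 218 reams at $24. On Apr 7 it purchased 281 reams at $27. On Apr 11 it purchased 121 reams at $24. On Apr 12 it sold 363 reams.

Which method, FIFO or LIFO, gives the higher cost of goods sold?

FIFO COGS: 160 @ $25 + 203 @ $24 = $8,872
LIFO COGS: 121 @ $24 + 242 @ $27 = $9,438

LIFO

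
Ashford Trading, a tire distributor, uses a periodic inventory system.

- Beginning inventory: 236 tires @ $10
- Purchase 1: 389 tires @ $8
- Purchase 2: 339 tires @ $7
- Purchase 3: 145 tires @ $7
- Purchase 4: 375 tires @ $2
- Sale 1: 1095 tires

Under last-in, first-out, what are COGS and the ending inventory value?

COGS = $6,026; ending inventory = $3,584

Sale 1 (1095) [LIFO — newest first]: 375 @ $2 + 145 @ $7 + 339 @ $7 + 236 @ $8 = $6,026
Ending inventory: 236 @ $10 + 153 @ $8 = $3,584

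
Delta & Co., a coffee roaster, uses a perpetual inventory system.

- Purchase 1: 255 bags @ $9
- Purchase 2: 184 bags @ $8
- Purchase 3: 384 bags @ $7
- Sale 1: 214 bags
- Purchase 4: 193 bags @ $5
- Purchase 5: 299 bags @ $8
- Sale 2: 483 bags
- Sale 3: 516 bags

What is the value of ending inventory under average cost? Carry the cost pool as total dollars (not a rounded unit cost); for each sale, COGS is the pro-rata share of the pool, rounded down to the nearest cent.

Ending inventory = $753.52

After Purchase 1: 255 on hand, pool $2,295.00 (≈ $9.0000 each)
After Purchase 2: 439 on hand, pool $3,767.00 (≈ $8.5809 each)
After Purchase 3: 823 on hand, pool $6,455.00 (≈ $7.8433 each)
Sale 1, sell 214: 214/823 × $6,455.00 → $1,678.45
After Purchase 4: 802 on hand, pool $5,741.55 (≈ $7.1590 each)
After Purchase 5: 1101 on hand, pool $8,133.55 (≈ $7.3874 each)
Sale 2, sell 483: 483/1101 × $8,133.55 → $3,568.12
Sale 3, sell 516: 516/618 × $4,565.43 → $3,811.91
Total COGS = $1,678.45 + $3,568.12 + $3,811.91 = $9,058.48
Ending inventory (cost pool remaining) = $753.52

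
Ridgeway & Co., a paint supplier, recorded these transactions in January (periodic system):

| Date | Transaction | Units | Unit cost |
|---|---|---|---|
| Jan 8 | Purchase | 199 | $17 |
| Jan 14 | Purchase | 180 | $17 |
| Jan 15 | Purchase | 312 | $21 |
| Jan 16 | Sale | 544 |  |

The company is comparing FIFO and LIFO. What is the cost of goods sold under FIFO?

COGS = $9,908

FIFO COGS: 199 @ $17 + 180 @ $17 + 165 @ $21 = $9,908
LIFO COGS: 312 @ $21 + 180 @ $17 + 52 @ $17 = $10,496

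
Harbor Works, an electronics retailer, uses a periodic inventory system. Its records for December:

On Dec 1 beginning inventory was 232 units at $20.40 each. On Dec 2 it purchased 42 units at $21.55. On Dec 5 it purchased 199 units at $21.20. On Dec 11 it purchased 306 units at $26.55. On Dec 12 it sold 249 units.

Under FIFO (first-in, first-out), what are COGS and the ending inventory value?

Dec 12, 249 sold [FIFO — oldest first]: 232 @ $20.40 + 17 @ $21.55 = $5,099.15
Ending inventory: 25 @ $21.55 + 199 @ $21.20 + 306 @ $26.55 = $12,881.85
Check: goods available $17,981.00 = COGS $5,099.15 + ending $12,881.85

COGS = $5,099.15; ending inventory = $12,881.85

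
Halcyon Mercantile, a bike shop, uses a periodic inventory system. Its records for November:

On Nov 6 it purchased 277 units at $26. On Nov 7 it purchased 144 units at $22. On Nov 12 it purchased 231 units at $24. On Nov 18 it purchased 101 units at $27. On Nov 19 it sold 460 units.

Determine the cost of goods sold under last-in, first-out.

COGS = $11,087

Nov 19, 460 sold [LIFO — newest first]: 101 @ $27 + 231 @ $24 + 128 @ $22 = $11,087
Ending inventory: 277 @ $26 + 16 @ $22 = $7,554
Check: goods available $18,641 = COGS $11,087 + ending $7,554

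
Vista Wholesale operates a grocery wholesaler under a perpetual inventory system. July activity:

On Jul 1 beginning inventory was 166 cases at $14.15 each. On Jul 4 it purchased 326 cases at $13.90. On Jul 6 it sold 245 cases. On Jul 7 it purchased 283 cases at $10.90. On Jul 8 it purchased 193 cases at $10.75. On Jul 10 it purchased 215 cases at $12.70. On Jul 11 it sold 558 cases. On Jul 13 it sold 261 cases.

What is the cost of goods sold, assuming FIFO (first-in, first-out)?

Jul 6, 245 sold [FIFO — oldest first]: 166 @ $14.15 + 79 @ $13.90 = $3,447.00
Jul 11, 558 sold [FIFO — oldest first]: 247 @ $13.90 + 283 @ $10.90 + 28 @ $10.75 = $6,819.00
Jul 13, 261 sold [FIFO — oldest first]: 165 @ $10.75 + 96 @ $12.70 = $2,992.95
Total COGS = $3,447.00 + $6,819.00 + $2,992.95 = $13,258.95
Ending inventory: 119 @ $12.70 = $1,511.30

COGS = $13,258.95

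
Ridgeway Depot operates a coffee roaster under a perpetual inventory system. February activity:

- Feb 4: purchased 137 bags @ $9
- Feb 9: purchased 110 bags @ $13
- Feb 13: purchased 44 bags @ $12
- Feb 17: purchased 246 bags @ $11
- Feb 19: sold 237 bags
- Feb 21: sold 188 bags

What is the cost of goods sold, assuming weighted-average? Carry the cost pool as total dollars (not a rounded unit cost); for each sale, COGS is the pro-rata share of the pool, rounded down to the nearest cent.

After Feb 4: 137 on hand, pool $1,233.00 (≈ $9.0000 each)
After Feb 9: 247 on hand, pool $2,663.00 (≈ $10.7814 each)
After Feb 13: 291 on hand, pool $3,191.00 (≈ $10.9656 each)
After Feb 17: 537 on hand, pool $5,897.00 (≈ $10.9814 each)
Feb 19, sell 237: 237/537 × $5,897.00 → $2,602.58
Feb 21, sell 188: 188/300 × $3,294.42 → $2,064.50
Total COGS = $2,602.58 + $2,064.50 = $4,667.08
Ending inventory (cost pool remaining) = $1,229.92

COGS = $4,667.08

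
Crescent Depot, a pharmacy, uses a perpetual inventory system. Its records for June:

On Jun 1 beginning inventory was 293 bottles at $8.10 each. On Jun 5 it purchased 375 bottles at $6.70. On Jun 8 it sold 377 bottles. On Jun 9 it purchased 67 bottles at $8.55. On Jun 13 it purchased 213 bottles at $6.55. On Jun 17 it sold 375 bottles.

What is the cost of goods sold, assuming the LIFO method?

Jun 8, 377 sold [LIFO — newest first]: 375 @ $6.70 + 2 @ $8.10 = $2,528.70
Jun 17, 375 sold [LIFO — newest first]: 213 @ $6.55 + 67 @ $8.55 + 95 @ $8.10 = $2,737.50
Total COGS = $2,528.70 + $2,737.50 = $5,266.20
Ending inventory: 196 @ $8.10 = $1,587.60

COGS = $5,266.20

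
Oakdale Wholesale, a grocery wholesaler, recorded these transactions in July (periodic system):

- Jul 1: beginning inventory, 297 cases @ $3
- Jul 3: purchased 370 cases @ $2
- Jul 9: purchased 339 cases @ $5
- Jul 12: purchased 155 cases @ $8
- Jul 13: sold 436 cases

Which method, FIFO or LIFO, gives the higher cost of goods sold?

LIFO

FIFO COGS: 297 @ $3 + 139 @ $2 = $1,169
LIFO COGS: 155 @ $8 + 281 @ $5 = $2,645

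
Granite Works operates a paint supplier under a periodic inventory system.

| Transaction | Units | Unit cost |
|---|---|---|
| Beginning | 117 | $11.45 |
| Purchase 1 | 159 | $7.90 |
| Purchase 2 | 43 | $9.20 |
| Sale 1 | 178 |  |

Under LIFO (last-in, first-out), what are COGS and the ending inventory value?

Sale 1 (178) [LIFO — newest first]: 43 @ $9.20 + 135 @ $7.90 = $1,462.10
Ending inventory: 117 @ $11.45 + 24 @ $7.90 = $1,529.25

COGS = $1,462.10; ending inventory = $1,529.25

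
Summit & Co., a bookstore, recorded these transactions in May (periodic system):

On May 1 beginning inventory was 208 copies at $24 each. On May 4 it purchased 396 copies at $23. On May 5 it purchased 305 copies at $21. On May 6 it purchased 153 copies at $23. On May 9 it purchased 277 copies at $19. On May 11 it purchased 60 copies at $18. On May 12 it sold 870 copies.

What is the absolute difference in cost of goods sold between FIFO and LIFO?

FIFO COGS: 208 @ $24 + 396 @ $23 + 266 @ $21 = $19,686
LIFO COGS: 60 @ $18 + 277 @ $19 + 153 @ $23 + 305 @ $21 + 75 @ $23 = $17,992
Difference = |$19,686 − $17,992| = $1,694

$1,694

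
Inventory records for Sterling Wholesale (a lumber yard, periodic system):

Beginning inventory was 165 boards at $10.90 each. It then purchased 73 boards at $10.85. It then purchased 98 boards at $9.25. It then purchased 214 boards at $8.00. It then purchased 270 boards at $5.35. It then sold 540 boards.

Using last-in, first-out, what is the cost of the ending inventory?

Sale 1 (540) [LIFO — newest first]: 270 @ $5.35 + 214 @ $8.00 + 56 @ $9.25 = $3,674.50
Ending inventory: 165 @ $10.90 + 73 @ $10.85 + 42 @ $9.25 = $2,979.05
Check: goods available $6,653.55 = COGS $3,674.50 + ending $2,979.05

Ending inventory = $2,979.05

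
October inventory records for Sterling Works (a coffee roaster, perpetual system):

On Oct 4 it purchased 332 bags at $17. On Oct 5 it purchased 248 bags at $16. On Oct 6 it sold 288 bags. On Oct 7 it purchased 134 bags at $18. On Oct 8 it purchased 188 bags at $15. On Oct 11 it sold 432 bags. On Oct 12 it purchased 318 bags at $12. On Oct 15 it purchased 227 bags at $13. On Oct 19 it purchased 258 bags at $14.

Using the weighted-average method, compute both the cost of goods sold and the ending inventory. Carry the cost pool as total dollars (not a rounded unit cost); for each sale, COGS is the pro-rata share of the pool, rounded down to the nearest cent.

COGS = $11,858.74; ending inventory = $13,364.26

After Oct 4: 332 on hand, pool $5,644.00 (≈ $17.0000 each)
After Oct 5: 580 on hand, pool $9,612.00 (≈ $16.5724 each)
Oct 6, sell 288: 288/580 × $9,612.00 → $4,772.85
After Oct 7: 426 on hand, pool $7,251.15 (≈ $17.0215 each)
After Oct 8: 614 on hand, pool $10,071.15 (≈ $16.4025 each)
Oct 11, sell 432: 432/614 × $10,071.15 → $7,085.89
After Oct 12: 500 on hand, pool $6,801.26 (≈ $13.6025 each)
After Oct 15: 727 on hand, pool $9,752.26 (≈ $13.4144 each)
After Oct 19: 985 on hand, pool $13,364.26 (≈ $13.5678 each)
Total COGS = $4,772.85 + $7,085.89 = $11,858.74
Ending inventory (cost pool remaining) = $13,364.26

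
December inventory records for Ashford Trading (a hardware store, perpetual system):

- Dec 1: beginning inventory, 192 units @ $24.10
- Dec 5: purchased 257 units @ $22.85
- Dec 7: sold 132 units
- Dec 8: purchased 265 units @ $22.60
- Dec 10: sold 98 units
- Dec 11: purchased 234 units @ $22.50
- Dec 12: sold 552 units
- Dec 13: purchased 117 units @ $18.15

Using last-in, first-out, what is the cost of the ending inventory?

Dec 7, 132 sold [LIFO — newest first]: 132 @ $22.85 = $3,016.20
Dec 10, 98 sold [LIFO — newest first]: 98 @ $22.60 = $2,214.80
Dec 12, 552 sold [LIFO — newest first]: 234 @ $22.50 + 167 @ $22.60 + 125 @ $22.85 + 26 @ $24.10 = $12,522.05
Total COGS = $3,016.20 + $2,214.80 + $12,522.05 = $17,753.05
Ending inventory: 166 @ $24.10 + 117 @ $18.15 = $6,124.15
Check: goods available $23,877.20 = COGS $17,753.05 + ending $6,124.15

Ending inventory = $6,124.15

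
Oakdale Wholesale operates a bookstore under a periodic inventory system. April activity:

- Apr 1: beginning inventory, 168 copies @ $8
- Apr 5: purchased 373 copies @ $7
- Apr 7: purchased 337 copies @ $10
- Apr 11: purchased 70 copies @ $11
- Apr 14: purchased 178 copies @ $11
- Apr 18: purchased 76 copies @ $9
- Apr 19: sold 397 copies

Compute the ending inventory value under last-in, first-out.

Apr 19, 397 sold [LIFO — newest first]: 76 @ $9 + 178 @ $11 + 70 @ $11 + 73 @ $10 = $4,142
Ending inventory: 168 @ $8 + 373 @ $7 + 264 @ $10 = $6,595
Check: goods available $10,737 = COGS $4,142 + ending $6,595

Ending inventory = $6,595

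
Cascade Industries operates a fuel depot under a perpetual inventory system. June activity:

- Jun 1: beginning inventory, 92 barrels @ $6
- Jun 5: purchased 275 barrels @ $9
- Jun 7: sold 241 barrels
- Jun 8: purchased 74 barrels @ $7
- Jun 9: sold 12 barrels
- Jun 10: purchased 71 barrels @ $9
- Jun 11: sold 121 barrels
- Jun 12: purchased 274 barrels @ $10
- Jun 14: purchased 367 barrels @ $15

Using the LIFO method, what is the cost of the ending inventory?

Ending inventory = $9,187

Jun 7, 241 sold [LIFO — newest first]: 241 @ $9 = $2,169
Jun 9, 12 sold [LIFO — newest first]: 12 @ $7 = $84
Jun 11, 121 sold [LIFO — newest first]: 71 @ $9 + 50 @ $7 = $989
Total COGS = $2,169 + $84 + $989 = $3,242
Ending inventory: 92 @ $6 + 34 @ $9 + 12 @ $7 + 274 @ $10 + 367 @ $15 = $9,187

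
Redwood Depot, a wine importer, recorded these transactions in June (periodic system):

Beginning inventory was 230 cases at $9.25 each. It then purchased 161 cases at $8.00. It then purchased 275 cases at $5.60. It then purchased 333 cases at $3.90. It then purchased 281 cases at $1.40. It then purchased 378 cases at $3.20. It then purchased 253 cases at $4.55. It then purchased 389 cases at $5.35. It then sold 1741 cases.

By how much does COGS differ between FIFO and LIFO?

FIFO COGS: 230 @ $9.25 + 161 @ $8.00 + 275 @ $5.60 + 333 @ $3.90 + 281 @ $1.40 + 378 @ $3.20 + 83 @ $4.55 = $8,234.85
LIFO COGS: 389 @ $5.35 + 253 @ $4.55 + 378 @ $3.20 + 281 @ $1.40 + 333 @ $3.90 + 107 @ $5.60 = $6,733.20
Difference = |$8,234.85 − $6,733.20| = $1,501.65

$1,501.65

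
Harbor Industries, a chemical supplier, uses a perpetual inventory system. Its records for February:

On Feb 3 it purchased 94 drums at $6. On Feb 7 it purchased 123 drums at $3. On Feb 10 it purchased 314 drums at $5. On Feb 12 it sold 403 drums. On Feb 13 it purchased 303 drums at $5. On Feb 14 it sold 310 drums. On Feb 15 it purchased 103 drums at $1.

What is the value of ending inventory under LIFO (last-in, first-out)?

Feb 12, 403 sold [LIFO — newest first]: 314 @ $5 + 89 @ $3 = $1,837
Feb 14, 310 sold [LIFO — newest first]: 303 @ $5 + 7 @ $3 = $1,536
Total COGS = $1,837 + $1,536 = $3,373
Ending inventory: 94 @ $6 + 27 @ $3 + 103 @ $1 = $748
Check: goods available $4,121 = COGS $3,373 + ending $748

Ending inventory = $748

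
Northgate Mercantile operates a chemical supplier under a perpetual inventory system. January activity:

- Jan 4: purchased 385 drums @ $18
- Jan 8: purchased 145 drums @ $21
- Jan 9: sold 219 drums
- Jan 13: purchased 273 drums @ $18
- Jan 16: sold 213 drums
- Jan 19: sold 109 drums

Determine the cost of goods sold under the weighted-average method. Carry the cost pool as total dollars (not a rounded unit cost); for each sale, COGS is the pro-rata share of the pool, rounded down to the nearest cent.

COGS = $10,058.47

After Jan 4: 385 on hand, pool $6,930.00 (≈ $18.0000 each)
After Jan 8: 530 on hand, pool $9,975.00 (≈ $18.8208 each)
Jan 9, sell 219: 219/530 × $9,975.00 → $4,121.74
After Jan 13: 584 on hand, pool $10,767.26 (≈ $18.4371 each)
Jan 16, sell 213: 213/584 × $10,767.26 → $3,927.09
Jan 19, sell 109: 109/371 × $6,840.17 → $2,009.64
Total COGS = $4,121.74 + $3,927.09 + $2,009.64 = $10,058.47
Ending inventory (cost pool remaining) = $4,830.53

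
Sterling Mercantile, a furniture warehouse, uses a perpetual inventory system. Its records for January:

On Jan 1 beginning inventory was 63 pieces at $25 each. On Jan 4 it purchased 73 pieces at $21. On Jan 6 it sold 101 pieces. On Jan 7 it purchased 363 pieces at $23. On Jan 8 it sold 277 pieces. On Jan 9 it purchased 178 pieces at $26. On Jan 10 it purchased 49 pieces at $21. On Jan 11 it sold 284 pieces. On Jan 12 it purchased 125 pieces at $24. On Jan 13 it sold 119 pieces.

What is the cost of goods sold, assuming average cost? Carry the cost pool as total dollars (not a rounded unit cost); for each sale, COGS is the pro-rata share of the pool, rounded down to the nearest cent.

COGS = $18,428.11

After Jan 1: 63 on hand, pool $1,575.00 (≈ $25.0000 each)
After Jan 4: 136 on hand, pool $3,108.00 (≈ $22.8529 each)
Jan 6, sell 101: 101/136 × $3,108.00 → $2,308.14
After Jan 7: 398 on hand, pool $9,148.86 (≈ $22.9871 each)
Jan 8, sell 277: 277/398 × $9,148.86 → $6,367.42
After Jan 9: 299 on hand, pool $7,409.44 (≈ $24.7807 each)
After Jan 10: 348 on hand, pool $8,438.44 (≈ $24.2484 each)
Jan 11, sell 284: 284/348 × $8,438.44 → $6,886.54
After Jan 12: 189 on hand, pool $4,551.90 (≈ $24.0841 each)
Jan 13, sell 119: 119/189 × $4,551.90 → $2,866.01
Total COGS = $2,308.14 + $6,367.42 + $6,886.54 + $2,866.01 = $18,428.11
Ending inventory (cost pool remaining) = $1,685.89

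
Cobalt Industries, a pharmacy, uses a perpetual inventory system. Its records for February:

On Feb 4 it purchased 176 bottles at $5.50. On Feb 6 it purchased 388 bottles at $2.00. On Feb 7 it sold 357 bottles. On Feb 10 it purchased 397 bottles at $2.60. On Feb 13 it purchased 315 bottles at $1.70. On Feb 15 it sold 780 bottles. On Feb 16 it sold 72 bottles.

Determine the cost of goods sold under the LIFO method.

COGS = $2,943.20

Feb 7, 357 sold [LIFO — newest first]: 357 @ $2.00 = $714.00
Feb 15, 780 sold [LIFO — newest first]: 315 @ $1.70 + 397 @ $2.60 + 31 @ $2.00 + 37 @ $5.50 = $1,833.20
Feb 16, 72 sold [LIFO — newest first]: 72 @ $5.50 = $396.00
Total COGS = $714.00 + $1,833.20 + $396.00 = $2,943.20
Ending inventory: 67 @ $5.50 = $368.50
Check: goods available $3,311.70 = COGS $2,943.20 + ending $368.50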